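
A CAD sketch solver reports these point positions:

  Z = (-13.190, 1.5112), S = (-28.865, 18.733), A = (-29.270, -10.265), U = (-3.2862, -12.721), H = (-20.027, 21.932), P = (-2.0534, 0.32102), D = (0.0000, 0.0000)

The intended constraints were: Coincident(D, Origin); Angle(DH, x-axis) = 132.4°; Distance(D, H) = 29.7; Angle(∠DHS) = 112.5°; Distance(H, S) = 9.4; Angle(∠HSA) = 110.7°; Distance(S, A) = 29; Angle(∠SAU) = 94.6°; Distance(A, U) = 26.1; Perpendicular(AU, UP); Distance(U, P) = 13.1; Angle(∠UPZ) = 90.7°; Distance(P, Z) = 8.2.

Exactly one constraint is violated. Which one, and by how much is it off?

Distance(P, Z) = 8.2 — off by 3.00.

D = (0.00, 0.00) ✓; DH at 132.4° ✓; |DH| = 29.70 ✓; ∠DHS = 112.5° ✓; |HS| = 9.399 ✓; ∠HSA = 110.7° ✓; |SA| = 29.00 ✓; ∠SAU = 94.60° ✓; |AU| = 26.10 ✓; ∠(AU, UP) = 90.00° ✓; |UP| = 13.10 ✓; ∠UPZ = 90.70° ✓; |PZ| = 11.20 ✗.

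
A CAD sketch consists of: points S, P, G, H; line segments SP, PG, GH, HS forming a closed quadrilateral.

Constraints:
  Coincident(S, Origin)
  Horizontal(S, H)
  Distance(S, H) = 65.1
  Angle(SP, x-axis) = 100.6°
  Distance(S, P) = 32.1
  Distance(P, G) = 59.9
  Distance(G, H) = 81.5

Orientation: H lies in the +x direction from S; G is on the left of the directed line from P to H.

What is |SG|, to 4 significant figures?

83.18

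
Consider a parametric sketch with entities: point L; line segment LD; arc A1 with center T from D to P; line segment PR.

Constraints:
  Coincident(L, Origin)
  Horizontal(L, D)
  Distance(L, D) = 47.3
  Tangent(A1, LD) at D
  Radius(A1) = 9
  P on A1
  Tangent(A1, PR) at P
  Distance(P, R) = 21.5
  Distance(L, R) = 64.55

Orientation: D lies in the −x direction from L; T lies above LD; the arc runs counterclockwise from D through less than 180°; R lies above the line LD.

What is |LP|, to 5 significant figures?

44.085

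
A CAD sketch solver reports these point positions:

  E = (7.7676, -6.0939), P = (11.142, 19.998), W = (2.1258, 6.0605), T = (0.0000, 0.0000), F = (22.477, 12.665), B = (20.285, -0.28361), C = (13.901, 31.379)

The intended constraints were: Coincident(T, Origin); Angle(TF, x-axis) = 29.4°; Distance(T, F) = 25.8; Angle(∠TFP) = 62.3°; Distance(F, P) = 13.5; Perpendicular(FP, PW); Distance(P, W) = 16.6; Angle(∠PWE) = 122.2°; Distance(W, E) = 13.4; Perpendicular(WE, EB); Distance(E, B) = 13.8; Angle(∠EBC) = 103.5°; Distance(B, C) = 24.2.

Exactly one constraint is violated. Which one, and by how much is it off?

Distance(B, C) = 24.2 — off by 8.10.

T = (0.00, 0.00) ✓; TF at 29.40° ✓; |TF| = 25.80 ✓; ∠TFP = 62.30° ✓; |FP| = 13.50 ✓; ∠(FP, PW) = 90.00° ✓; |PW| = 16.60 ✓; ∠PWE = 122.2° ✓; |WE| = 13.40 ✓; ∠(WE, EB) = 90.00° ✓; |EB| = 13.80 ✓; ∠EBC = 103.5° ✓; |BC| = 32.30 ✗.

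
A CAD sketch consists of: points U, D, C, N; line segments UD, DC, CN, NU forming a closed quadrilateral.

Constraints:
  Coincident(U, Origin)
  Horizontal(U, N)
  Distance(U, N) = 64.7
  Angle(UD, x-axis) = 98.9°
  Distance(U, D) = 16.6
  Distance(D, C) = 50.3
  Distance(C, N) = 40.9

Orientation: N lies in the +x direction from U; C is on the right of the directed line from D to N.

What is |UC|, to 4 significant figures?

37.20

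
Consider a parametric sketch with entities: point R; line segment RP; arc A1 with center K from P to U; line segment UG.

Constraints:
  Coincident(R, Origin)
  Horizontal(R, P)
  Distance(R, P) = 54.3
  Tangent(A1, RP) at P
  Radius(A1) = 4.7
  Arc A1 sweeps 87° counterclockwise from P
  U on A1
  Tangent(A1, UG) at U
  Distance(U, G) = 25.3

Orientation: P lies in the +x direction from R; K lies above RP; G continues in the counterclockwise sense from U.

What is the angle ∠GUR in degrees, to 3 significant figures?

97.3°

R is at the origin; R and P share the same y with |RP| = 54.3 and P on the +x side, so P = (54.3, 0.00). Since A1 is tangent to RP there, KP ⟂ RP, so K = P + (0, 4.7) = (54.3, 4.70). On A1, P sits at bearing -90° from K; an 87° counterclockwise sweep puts U at bearing -3°, so U = K + 4.7·(cos -3°, sin -3°) = (59.0, 4.45). A1 meets UG tangentially, so KU is at right angles to UG, so UG runs along (−sin -3°, cos -3°); with |UG| = 25.3, G = (60.3, 29.7). Then cos ∠GUR = UG·UR / (|UG||UR|), giving 97.3°.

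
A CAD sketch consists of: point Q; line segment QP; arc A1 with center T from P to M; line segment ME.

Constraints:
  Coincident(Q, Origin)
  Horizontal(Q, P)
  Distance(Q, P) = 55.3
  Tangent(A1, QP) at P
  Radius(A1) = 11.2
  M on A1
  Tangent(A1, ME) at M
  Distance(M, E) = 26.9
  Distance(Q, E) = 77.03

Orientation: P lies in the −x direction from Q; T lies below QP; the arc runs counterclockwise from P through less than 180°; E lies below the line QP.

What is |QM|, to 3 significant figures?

67.4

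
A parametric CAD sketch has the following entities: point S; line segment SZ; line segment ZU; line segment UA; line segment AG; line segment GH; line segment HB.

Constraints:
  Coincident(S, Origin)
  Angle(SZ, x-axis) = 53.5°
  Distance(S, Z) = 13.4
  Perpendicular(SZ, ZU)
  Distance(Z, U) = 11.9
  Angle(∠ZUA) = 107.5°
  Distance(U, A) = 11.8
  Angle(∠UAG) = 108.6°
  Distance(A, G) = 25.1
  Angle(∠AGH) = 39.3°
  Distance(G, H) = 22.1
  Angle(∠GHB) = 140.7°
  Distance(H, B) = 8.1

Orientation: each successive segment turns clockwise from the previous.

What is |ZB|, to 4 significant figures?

7.284

∠AGH = 39.3° gives GH at 38.90° from the x-axis; with |GH| = 22.1, H = (5.795, 6.589). ∠GHB = 140.7° gives HB at -0.4000° from the x-axis; with |HB| = 8.1, B = (13.89, 6.533). Then |ZB| = |B − Z| = 7.284.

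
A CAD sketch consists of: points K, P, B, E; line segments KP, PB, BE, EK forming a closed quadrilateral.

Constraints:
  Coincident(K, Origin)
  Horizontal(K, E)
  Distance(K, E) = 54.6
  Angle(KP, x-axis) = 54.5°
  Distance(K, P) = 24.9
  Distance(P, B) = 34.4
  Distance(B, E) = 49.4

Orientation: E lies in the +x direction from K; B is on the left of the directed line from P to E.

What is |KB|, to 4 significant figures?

59.23

Checks: |PB| = 34.40 ✓; |BE| = 49.40 ✓.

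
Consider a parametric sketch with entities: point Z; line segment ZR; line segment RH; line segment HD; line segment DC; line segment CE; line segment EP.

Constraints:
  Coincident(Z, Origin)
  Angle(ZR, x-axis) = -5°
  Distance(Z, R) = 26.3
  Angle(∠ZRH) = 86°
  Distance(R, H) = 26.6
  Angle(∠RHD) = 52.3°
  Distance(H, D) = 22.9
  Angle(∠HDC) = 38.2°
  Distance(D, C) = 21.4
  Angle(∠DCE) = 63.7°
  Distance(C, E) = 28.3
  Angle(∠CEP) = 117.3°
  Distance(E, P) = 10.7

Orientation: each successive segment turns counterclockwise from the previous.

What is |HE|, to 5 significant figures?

14.460

∠HDC = 38.2° gives DC at -1.5000° from the x-axis; with |DC| = 21.4, C = (29.696, 10.058). ∠DCE = 63.7° gives CE at 114.80° from the x-axis; with |CE| = 28.3, E = (17.826, 35.748). Then |HE| = |E − H| = 14.460.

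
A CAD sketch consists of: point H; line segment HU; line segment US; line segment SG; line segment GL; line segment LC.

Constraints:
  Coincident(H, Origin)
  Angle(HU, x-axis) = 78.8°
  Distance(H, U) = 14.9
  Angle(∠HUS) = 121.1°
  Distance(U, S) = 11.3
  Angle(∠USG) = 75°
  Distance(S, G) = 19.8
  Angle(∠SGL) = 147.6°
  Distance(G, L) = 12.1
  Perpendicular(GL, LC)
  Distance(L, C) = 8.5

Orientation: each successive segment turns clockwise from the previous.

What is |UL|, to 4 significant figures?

27.45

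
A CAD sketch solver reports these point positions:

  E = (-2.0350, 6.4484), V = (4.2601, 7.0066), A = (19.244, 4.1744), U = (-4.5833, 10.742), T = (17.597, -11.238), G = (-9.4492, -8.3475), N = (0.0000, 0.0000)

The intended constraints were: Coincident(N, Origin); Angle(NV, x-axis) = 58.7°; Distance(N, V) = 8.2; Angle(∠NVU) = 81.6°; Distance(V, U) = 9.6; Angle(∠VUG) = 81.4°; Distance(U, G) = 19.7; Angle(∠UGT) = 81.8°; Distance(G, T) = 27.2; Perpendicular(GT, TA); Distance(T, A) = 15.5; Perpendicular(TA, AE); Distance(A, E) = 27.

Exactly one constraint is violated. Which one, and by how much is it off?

Distance(A, E) = 27 — off by 5.60.

N = (0.00, 0.00) ✓; NV at 58.70° ✓; |NV| = 8.200 ✓; ∠NVU = 81.60° ✓; |VU| = 9.600 ✓; ∠VUG = 81.40° ✓; |UG| = 19.70 ✓; ∠UGT = 81.80° ✓; |GT| = 27.20 ✓; ∠(GT, TA) = 90.00° ✓; |TA| = 15.50 ✓; ∠(TA, AE) = 90.00° ✓; |AE| = 21.40 ✗.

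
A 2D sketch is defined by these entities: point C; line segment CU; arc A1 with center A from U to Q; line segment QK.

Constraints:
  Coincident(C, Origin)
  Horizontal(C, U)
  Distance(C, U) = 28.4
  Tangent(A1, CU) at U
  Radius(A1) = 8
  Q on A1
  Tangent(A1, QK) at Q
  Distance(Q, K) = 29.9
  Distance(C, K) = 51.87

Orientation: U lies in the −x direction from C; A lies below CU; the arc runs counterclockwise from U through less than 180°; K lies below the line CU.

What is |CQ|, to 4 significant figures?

37.34

Checks: |AQ| = 8.000 ✓; ∠(AQ, QK) = 90.00° ✓; |QK| = 29.90 ✓; |CK| = 51.87 ✓.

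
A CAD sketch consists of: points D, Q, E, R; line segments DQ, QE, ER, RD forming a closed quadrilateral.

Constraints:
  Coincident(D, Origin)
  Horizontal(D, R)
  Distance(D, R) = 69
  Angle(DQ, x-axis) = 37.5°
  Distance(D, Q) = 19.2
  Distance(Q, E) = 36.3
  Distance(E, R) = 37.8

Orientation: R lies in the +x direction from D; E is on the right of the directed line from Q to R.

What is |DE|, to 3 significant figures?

40.2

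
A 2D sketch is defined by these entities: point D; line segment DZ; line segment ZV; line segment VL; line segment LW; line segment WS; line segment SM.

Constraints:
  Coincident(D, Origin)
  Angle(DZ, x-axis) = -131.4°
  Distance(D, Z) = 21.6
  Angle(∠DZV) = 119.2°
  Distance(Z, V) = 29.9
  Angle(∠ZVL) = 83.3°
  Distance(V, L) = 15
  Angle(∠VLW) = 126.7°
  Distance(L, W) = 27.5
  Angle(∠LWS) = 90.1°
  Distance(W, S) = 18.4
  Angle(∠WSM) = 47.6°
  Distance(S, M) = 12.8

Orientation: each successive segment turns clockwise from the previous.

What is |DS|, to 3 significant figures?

8.33

D is at the origin; DZ runs at -131.4° with length 21.6, so Z = (-14.3, -16.2). ∠DZV = 119.2° gives ZV at 168° from the x-axis; with |ZV| = 29.9, V = (-43.5, -9.88). ∠ZVL = 83.3° gives VL at 71.1° from the x-axis; with |VL| = 15.0, L = (-38.7, 4.31). ∠VLW = 126.7° gives LW at 17.8° from the x-axis; with |LW| = 27.5, W = (-12.5, 12.7). ∠LWS = 90.1° gives WS at -72.1° from the x-axis; with |WS| = 18.4, S = (-6.81, -4.80). Then |DS| = |S − D| = 8.33.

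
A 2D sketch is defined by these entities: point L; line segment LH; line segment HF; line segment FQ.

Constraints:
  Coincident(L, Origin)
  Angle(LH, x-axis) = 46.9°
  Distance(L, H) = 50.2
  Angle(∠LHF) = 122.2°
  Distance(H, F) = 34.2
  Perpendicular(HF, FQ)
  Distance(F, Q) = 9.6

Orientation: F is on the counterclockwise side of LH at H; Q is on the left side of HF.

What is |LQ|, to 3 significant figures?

69.3

L is at the origin; LH runs at 46.9° with length 50.2, so H = 50.2·(cos 46.9°, sin 46.9°) = (34.3, 36.7). ∠LHF = 122.2°, so HF runs at 46.9° + (180° − 122.2°) = 105° from the x-axis; with |HF| = 34.2, F = H + 34.2·(cos 105°, sin 105°) = (25.6, 69.7). HF ⟂ FQ; with |FQ| = 9.6 on the left of HF, Q = F + 9.6·(-0.967, -0.254) = (16.3, 67.3). Then |LQ| = |Q − L| = 69.3.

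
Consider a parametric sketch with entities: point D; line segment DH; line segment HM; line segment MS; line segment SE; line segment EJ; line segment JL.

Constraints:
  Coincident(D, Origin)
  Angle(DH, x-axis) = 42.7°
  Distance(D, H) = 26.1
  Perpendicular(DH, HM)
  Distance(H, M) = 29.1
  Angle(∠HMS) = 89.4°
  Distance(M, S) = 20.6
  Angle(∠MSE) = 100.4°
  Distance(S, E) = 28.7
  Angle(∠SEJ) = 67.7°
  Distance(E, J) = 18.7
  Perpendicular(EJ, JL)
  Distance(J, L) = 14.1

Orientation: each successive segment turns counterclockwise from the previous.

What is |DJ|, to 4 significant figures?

19.44

∠MSE = 100.4° gives SE at -57.10° from the x-axis; with |SE| = 28.7, E = (0.04381, 0.8610). ∠SEJ = 67.7° gives EJ at 55.20° from the x-axis; with |EJ| = 18.7, J = (10.72, 16.22). Then |DJ| = |J − D| = 19.44.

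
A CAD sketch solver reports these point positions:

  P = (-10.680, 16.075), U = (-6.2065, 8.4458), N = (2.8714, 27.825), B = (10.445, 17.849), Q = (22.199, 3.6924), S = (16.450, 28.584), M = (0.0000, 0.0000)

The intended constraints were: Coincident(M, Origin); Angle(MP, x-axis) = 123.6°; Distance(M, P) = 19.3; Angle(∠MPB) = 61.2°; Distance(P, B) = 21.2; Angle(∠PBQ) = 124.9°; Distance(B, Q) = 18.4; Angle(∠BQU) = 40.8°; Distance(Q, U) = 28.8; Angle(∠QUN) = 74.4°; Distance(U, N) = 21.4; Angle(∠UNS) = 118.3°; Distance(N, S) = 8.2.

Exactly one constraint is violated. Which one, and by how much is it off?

Distance(N, S) = 8.2 — off by 5.40.

M = (0.00, 0.00) ✓; MP at 123.6° ✓; |MP| = 19.30 ✓; ∠MPB = 61.20° ✓; |PB| = 21.20 ✓; ∠PBQ = 124.9° ✓; |BQ| = 18.40 ✓; ∠BQU = 40.80° ✓; |QU| = 28.80 ✓; ∠QUN = 74.40° ✓; |UN| = 21.40 ✓; ∠UNS = 118.3° ✓; |NS| = 13.60 ✗.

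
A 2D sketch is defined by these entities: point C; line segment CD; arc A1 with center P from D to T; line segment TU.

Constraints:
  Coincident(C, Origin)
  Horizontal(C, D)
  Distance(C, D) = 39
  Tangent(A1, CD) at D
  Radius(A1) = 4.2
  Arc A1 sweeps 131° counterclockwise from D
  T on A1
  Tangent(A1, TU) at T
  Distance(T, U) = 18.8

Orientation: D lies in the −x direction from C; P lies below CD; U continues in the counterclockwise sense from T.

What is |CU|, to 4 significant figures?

36.57

C is at the origin; C and D share the same y with |CD| = 39.0 and D on the −x side, so D = (-39.00, 0.000). The tangent condition forces PD to be normal to CD, so P = D + (0, -4.2) = (-39.00, -4.200). On A1, D sits at bearing 90° from P; a 131° counterclockwise sweep puts T at bearing 221°, so T = P + 4.2·(cos 221°, sin 221°) = (-42.17, -6.955). Tangency of A1 to TU means the radius PT is perpendicular to TU, so TU runs along (−sin 221°, cos 221°); with |TU| = 18.8, U = (-29.84, -21.14). Then |CU| = |U − C| = 36.57.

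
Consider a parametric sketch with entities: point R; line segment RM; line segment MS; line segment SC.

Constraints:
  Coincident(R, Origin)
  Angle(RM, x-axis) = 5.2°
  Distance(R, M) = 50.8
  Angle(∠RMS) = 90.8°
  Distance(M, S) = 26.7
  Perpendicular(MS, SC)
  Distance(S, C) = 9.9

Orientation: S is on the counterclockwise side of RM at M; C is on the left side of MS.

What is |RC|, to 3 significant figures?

49.2

R is at the origin; RM runs at 5.2° with length 50.8, so M = 50.8·(cos 5.2°, sin 5.2°) = (50.6, 4.60). ∠RMS = 90.8°, so MS runs at 5.2° + (180° − 90.8°) = 94.4° from the x-axis; with |MS| = 26.7, S = M + 26.7·(cos 94.4°, sin 94.4°) = (48.5, 31.2). MS ⟂ SC; with |SC| = 9.9 on the left of MS, C = S + 9.9·(-0.997, -0.0767) = (38.7, 30.5). Then |RC| = |C − R| = 49.2.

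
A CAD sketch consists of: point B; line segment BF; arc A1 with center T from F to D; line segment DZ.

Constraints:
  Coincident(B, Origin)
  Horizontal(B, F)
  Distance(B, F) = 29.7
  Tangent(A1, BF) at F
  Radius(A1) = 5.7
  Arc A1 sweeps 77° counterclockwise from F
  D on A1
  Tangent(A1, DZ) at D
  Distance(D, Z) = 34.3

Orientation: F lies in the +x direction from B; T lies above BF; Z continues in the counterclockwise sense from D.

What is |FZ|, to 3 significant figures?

40.1

B is at the origin; B and F share the same y with |BF| = 29.7 and F on the +x side, so F = (29.7, 0.00). Since A1 is tangent to BF there, TF ⟂ BF, so T = F + (0, 5.7) = (29.7, 5.70). On A1, F sits at bearing -90° from T; a 77° counterclockwise sweep puts D at bearing -13°, so D = T + 5.7·(cos -13°, sin -13°) = (35.3, 4.42). The tangent condition forces TD to be normal to DZ, so DZ runs along (−sin -13°, cos -13°); with |DZ| = 34.3, Z = (43.0, 37.8). Then |FZ| = |Z − F| = 40.1.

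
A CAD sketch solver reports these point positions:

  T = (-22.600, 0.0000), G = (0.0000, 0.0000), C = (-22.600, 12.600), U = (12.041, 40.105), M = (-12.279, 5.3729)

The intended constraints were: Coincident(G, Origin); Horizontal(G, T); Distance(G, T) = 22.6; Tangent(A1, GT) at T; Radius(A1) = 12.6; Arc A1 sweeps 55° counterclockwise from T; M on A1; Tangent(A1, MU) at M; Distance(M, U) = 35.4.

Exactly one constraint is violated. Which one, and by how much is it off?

Distance(M, U) = 35.4 — off by 7.00.

G = (0.00, 0.00) ✓; G.y = 0.00, T.y = 0.00 ✓; |GT| = 22.60 ✓; ∠(CT, TG) = 90.00° ✓; |CT| = 12.60 ✓; bearing(C→M) − bearing(C→T) = 55.00° ✓; |CM| = 12.60 ✓; ∠(CM, MU) = 90.00° ✓; |MU| = 42.40 ✗.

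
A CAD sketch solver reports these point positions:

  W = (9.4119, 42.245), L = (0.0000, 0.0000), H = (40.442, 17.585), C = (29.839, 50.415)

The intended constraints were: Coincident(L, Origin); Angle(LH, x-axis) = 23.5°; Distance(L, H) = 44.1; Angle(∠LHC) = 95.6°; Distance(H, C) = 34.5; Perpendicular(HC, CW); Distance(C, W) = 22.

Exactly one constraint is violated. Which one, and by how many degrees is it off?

Perpendicular(HC, CW) — off by 3.90°.

L = (0.00, 0.00) ✓; LH at 23.50° ✓; |LH| = 44.10 ✓; ∠LHC = 95.60° ✓; |HC| = 34.50 ✓; ∠(HC, CW) = 93.90° ✗; |CW| = 22.00 ✓.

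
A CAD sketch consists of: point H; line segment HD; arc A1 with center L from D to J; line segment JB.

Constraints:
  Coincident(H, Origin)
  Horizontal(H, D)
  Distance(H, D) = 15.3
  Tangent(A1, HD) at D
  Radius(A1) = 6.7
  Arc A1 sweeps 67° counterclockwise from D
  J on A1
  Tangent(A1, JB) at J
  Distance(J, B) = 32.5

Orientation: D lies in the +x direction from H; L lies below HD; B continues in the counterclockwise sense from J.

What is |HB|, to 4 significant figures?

34.19

On A1, D sits at bearing 90° from L; a 67° counterclockwise sweep puts J at bearing 157°, so J = L + 6.7·(cos 157°, sin 157°) = (9.133, -4.082). Tangency of A1 to JB means the radius LJ is perpendicular to JB, so JB runs along (−sin 157°, cos 157°); with |JB| = 32.5, B = (-3.566, -34.00). Then |HB| = |B − H| = 34.19.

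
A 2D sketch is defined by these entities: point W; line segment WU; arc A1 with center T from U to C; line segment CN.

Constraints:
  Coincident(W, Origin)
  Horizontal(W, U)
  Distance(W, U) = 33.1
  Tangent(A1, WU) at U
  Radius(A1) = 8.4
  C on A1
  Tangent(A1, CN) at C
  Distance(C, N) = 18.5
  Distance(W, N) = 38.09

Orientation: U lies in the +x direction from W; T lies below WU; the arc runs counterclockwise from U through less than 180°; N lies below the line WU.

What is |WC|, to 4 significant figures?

26.36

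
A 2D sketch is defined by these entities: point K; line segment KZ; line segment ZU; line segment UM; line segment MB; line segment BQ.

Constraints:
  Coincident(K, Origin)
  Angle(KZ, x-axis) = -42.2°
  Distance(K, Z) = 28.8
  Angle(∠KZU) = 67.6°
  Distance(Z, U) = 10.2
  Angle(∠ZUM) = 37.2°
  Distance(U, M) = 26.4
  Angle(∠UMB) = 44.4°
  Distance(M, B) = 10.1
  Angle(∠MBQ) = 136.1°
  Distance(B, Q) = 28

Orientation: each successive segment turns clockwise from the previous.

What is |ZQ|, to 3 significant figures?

17.0

K is at the origin; KZ runs at -42.2° with length 28.8, so Z = (21.3, -19.3). ∠KZU = 67.6° gives ZU at -155° from the x-axis; with |ZU| = 10.2, U = (12.1, -23.7). ∠ZUM = 37.2° gives UM at 62.6° from the x-axis; with |UM| = 26.4, M = (24.3, -0.282). ∠UMB = 44.4° gives MB at -73.0° from the x-axis; with |MB| = 10.1, B = (27.2, -9.94). ∠MBQ = 136.1° gives BQ at -117° from the x-axis; with |BQ| = 28.0, Q = (14.6, -34.9). Then |ZQ| = |Q − Z| = 17.0.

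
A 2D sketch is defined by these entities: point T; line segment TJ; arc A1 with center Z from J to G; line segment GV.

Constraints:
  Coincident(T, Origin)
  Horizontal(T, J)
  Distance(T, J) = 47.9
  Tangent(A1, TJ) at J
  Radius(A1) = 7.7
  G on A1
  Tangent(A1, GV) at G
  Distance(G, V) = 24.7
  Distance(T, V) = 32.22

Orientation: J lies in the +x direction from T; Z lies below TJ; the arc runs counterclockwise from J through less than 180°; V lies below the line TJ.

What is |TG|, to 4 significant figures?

42.43

T is at the origin; T and J share the same y with |TJ| = 47.9 and J on the +x side, so J = (47.90, 0.000). Tangency of A1 to TJ means the radius ZJ is perpendicular to TJ, so Z = J + (0, -7.7) = (47.90, -7.700). Since ZG ⟂ GV (tangency), |ZV| = √(7.7² + 24.7²) = 25.87 regardless of where G sits on A1. So V lies on both circle(T, 32.22) and circle(Z, 25.87); the below-TJ intersection is V = (25.19, -20.09). G is the foot of the tangent from V: G = (42.37, -2.345).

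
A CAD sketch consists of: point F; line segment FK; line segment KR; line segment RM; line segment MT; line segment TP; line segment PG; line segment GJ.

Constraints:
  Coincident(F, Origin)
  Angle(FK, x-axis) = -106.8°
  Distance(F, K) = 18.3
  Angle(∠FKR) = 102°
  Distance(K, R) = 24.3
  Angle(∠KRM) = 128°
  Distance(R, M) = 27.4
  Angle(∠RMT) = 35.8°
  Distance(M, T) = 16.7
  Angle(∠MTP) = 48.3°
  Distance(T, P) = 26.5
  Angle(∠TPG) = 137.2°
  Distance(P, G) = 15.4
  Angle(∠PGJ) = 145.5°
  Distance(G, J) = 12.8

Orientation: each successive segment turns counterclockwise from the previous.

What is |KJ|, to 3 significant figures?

73.2

F is at the origin; FK runs at -106.8° with length 18.3, so K = (-5.29, -17.5). ∠FKR = 102.0° gives KR at -28.8° from the x-axis; with |KR| = 24.3, R = (16.0, -29.2). ∠KRM = 128.0° gives RM at 23.2° from the x-axis; with |RM| = 27.4, M = (41.2, -18.4). ∠RMT = 35.8° gives MT at 167° from the x-axis; with |MT| = 16.7, T = (24.9, -14.8). ∠MTP = 48.3° gives TP at -60.9° from the x-axis; with |TP| = 26.5, P = (37.8, -37.9). ∠TPG = 137.2° gives PG at -18.1° from the x-axis; with |PG| = 15.4, G = (52.4, -42.7). ∠PGJ = 145.5° gives GJ at 16.4° from the x-axis; with |GJ| = 12.8, J = (64.7, -39.1). Then |KJ| = |J − K| = 73.2.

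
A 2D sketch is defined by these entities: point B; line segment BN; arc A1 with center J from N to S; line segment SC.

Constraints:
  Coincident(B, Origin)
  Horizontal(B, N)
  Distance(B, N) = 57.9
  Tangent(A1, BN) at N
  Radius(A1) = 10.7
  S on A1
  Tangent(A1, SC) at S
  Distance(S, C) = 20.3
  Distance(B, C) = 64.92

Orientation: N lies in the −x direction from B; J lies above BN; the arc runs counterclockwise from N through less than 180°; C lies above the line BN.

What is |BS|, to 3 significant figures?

50.2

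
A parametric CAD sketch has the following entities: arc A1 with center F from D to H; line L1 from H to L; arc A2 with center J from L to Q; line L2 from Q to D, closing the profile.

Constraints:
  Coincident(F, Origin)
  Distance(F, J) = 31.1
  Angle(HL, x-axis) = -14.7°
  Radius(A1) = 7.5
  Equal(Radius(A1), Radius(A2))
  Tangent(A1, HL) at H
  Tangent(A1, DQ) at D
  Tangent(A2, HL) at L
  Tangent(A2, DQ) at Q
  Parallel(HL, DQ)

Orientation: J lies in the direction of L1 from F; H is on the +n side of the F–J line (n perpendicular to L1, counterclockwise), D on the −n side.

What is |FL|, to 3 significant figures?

32.0

The slot axis is L1's direction at -14.7°, so u = (cos -14.7°, sin -14.7°) = (0.967, -0.254) and n = (−sin -14.7°, cos -14.7°) = (0.254, 0.967). F is at the origin and J lies 31.1 along u from F, so J = 31.1·u = (30.1, -7.89). Tangency of A1 to both parallel lines with radius 7.5 puts H and D at F ± 7.5·n: H = (1.90, 7.25), D = (-1.90, -7.25). Equal radii place L and Q the same way about J: L = J + 7.5·n = (32.0, -0.637), Q = J − 7.5·n = (28.2, -15.1). Then |FL| = |L − F| = 32.0.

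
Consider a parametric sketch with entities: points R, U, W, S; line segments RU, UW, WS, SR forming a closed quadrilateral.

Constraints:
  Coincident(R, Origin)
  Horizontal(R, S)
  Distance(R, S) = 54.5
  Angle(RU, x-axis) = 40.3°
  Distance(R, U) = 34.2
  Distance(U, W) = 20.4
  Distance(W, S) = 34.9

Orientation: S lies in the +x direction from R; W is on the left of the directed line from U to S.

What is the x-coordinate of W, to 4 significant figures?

43.30

Checks: |UW| = 20.40 ✓; |WS| = 34.90 ✓.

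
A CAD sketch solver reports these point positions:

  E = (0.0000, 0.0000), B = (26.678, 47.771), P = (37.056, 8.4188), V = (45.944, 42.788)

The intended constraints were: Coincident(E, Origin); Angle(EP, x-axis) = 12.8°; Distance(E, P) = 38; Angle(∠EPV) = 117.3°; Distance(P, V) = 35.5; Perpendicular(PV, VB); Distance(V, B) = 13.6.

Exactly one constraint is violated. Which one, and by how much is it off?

Distance(V, B) = 13.6 — off by 6.30.

E = (0.00, 0.00) ✓; EP at 12.80° ✓; |EP| = 38.00 ✓; ∠EPV = 117.3° ✓; |PV| = 35.50 ✓; ∠(PV, VB) = 90.00° ✓; |VB| = 19.90 ✗.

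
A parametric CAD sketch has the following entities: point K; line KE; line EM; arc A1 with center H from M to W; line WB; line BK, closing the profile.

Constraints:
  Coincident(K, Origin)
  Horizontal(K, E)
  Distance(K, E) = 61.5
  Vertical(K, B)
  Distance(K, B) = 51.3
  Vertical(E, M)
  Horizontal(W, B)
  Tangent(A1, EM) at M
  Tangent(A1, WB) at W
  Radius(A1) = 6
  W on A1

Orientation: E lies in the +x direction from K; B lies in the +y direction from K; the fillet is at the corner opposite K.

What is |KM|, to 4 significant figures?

76.38

K is at the origin; KE is horizontal with |KE| = 61.5 and E on the +x side, so E = (61.50, 0.000). KB is vertical with |KB| = 51.3 and B on the +y side, so B = (0.000, 51.30). The virtual corner opposite K is at (61.50, 51.30). Tangency of A1 to EM means the radius HM is perpendicular to EM and the tangent condition forces HW to be normal to WB, with radius 6.0, so the center H sits 6.0 in from both sides at H = (55.50, 45.30). That places the tangent points at M = (61.50, 45.30) on EM and W = (55.50, 51.30) on WB. Then |KM| = |M − K| = 76.38.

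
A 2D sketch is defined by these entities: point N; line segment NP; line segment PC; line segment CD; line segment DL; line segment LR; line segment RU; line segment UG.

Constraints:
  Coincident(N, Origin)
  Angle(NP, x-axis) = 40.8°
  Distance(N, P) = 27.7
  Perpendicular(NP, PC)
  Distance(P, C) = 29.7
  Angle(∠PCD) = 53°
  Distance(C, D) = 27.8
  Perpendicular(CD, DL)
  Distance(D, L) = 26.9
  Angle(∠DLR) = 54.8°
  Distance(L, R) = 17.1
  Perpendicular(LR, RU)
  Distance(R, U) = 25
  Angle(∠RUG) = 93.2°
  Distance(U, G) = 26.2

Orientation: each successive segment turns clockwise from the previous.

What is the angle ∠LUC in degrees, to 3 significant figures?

82.3°

∠DLR = 54.8° gives LR at -31.4° from the x-axis; with |LR| = 17.1, R = (25.4, 11.7). LR ⟂ RU, so RU runs at -121°; with |RU| = 25.0, U = (12.4, -9.63). Then cos ∠LUC = UL·UC / (|UL||UC|), giving 82.3°.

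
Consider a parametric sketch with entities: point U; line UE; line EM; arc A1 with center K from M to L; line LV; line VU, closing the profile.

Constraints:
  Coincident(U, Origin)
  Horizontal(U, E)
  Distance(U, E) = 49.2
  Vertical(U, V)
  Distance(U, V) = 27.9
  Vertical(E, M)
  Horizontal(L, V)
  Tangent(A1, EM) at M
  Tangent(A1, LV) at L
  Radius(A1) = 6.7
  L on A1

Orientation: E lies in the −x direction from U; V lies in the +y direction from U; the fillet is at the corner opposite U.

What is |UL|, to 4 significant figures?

50.84

U is at the origin; UE is horizontal with |UE| = 49.2 and E on the −x side, so E = (-49.20, 0.000). UV is vertical with |UV| = 27.9 and V on the +y side, so V = (0.000, 27.90). The virtual corner opposite U is at (-49.20, 27.90). Tangency of A1 to EM means the radius KM is perpendicular to EM and since A1 is tangent to LV there, KL ⟂ LV, with radius 6.7, so the center K sits 6.7 in from both sides at K = (-42.50, 21.20). That places the tangent points at M = (-49.20, 21.20) on EM and L = (-42.50, 27.90) on LV. Then |UL| = |L − U| = 50.84.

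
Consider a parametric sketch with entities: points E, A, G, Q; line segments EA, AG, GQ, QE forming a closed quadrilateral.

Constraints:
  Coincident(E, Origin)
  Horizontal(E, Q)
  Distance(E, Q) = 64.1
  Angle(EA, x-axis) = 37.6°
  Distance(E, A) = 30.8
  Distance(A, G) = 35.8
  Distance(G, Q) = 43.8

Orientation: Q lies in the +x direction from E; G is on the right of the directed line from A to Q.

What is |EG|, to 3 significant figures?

29.2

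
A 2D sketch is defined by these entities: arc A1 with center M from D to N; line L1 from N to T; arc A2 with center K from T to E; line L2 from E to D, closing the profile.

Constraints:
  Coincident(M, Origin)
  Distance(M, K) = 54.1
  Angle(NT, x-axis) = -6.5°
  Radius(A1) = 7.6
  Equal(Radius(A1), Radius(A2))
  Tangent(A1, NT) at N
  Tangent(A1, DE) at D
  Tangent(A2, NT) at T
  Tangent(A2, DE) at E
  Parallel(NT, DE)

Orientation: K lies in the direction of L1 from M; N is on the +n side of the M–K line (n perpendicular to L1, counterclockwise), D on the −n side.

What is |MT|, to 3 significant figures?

54.6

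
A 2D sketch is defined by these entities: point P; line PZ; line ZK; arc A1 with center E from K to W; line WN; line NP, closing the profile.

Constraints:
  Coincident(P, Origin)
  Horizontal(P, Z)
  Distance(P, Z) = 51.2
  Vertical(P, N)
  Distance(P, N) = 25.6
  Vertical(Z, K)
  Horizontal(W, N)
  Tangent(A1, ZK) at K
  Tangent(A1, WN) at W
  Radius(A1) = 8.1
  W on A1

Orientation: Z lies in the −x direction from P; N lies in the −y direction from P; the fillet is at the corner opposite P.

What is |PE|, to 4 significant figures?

46.52

P and N share the same x with |PN| = 25.6 and N on the −y side, so N = (0.000, -25.60). The virtual corner opposite P is at (-51.20, -25.60). Since A1 is tangent to ZK there, EK ⟂ ZK and A1 meets WN tangentially, so EW is at right angles to WN, with radius 8.1, so the center E sits 8.1 in from both sides at E = (-43.10, -17.50). Then |PE| = |E − P| = 46.52.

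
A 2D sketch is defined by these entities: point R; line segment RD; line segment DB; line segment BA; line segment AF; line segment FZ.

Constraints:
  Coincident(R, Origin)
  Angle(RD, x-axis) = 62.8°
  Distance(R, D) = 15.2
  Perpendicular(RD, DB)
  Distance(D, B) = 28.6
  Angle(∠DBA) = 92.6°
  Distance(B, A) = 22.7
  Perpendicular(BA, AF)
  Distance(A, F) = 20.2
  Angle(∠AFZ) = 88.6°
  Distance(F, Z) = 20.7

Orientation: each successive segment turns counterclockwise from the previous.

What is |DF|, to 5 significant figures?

25.415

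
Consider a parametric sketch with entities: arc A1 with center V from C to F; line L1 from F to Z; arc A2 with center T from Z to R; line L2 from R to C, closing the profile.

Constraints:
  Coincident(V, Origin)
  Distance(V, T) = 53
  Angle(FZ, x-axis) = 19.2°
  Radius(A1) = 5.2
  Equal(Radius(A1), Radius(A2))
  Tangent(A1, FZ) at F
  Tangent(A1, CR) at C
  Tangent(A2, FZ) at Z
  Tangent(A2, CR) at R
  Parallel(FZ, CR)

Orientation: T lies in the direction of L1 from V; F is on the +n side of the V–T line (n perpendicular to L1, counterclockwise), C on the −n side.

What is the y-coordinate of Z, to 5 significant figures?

22.341

Tangency of A1 to both parallel lines with radius 5.2 puts F and C at V ± 5.2·n: F = (-1.7101, 4.9108), C = (1.7101, -4.9108). Equal radii place Z and R the same way about T: Z = T + 5.2·n = (48.342, 22.341), R = T − 5.2·n = (51.762, 12.519). So Z.y = 22.341.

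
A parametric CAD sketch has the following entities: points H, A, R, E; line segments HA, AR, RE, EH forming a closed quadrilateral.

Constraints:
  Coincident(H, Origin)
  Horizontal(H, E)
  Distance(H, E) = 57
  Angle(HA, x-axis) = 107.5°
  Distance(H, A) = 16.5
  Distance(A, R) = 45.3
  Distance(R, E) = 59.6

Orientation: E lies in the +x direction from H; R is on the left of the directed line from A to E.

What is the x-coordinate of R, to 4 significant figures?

24.62

Checks: |AR| = 45.30 ✓; |RE| = 59.60 ✓.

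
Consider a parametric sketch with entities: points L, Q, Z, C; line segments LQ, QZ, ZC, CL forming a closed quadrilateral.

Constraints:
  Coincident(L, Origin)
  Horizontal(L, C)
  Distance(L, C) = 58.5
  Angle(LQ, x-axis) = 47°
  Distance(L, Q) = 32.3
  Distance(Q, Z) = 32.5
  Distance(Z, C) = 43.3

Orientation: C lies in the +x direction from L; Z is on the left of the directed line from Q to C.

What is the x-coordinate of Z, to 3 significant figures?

48.7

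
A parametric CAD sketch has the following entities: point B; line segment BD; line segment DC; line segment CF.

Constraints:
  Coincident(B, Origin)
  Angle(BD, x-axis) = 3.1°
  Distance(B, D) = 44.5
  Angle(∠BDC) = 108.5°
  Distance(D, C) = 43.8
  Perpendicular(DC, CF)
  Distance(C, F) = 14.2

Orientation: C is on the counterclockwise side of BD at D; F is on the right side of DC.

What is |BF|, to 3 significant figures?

80.8

∠BDC = 108.5°, so DC runs at 3.1° + (180° − 108.5°) = 74.6° from the x-axis; with |DC| = 43.8, C = D + 43.8·(cos 74.6°, sin 74.6°) = (56.1, 44.6). DC is perpendicular to CF; with |CF| = 14.2 on the right of DC, F = C + 14.2·(0.964, -0.266) = (69.8, 40.9). Then |BF| = |F − B| = 80.8.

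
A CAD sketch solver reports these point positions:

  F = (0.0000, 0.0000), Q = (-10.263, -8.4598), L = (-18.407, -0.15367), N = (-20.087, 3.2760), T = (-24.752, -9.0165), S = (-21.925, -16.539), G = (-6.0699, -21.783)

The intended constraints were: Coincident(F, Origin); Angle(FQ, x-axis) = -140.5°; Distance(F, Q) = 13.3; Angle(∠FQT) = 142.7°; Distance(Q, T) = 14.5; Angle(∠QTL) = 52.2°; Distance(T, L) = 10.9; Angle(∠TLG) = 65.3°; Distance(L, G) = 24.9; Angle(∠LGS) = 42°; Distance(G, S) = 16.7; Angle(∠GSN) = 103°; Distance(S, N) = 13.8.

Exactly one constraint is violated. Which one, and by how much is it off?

Distance(S, N) = 13.8 — off by 6.10.

F = (0.00, 0.00) ✓; FQ at -140.5° ✓; |FQ| = 13.30 ✓; ∠FQT = 142.7° ✓; |QT| = 14.50 ✓; ∠QTL = 52.20° ✓; |TL| = 10.90 ✓; ∠TLG = 65.30° ✓; |LG| = 24.90 ✓; ∠LGS = 42.00° ✓; |GS| = 16.70 ✓; ∠GSN = 103.0° ✓; |SN| = 19.90 ✗.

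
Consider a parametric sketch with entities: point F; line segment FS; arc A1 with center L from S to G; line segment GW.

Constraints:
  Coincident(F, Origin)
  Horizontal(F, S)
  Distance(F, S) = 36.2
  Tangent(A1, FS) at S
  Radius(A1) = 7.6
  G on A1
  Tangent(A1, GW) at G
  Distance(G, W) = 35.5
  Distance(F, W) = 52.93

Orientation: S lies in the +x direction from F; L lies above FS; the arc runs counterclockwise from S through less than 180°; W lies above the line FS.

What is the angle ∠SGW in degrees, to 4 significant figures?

124.3°

Checks: |LG| = 7.600 ✓; ∠(LG, GW) = 90.00° ✓; |GW| = 35.50 ✓; |FW| = 52.93 ✓.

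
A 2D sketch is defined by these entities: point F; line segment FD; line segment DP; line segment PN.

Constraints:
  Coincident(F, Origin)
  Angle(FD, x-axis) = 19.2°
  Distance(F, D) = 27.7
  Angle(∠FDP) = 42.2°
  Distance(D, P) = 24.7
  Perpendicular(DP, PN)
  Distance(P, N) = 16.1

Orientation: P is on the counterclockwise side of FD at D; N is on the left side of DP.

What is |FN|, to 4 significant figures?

4.874

F is at the origin; FD runs at 19.2° with length 27.7, so D = 27.7·(cos 19.2°, sin 19.2°) = (26.16, 9.110). ∠FDP = 42.2°, so DP runs at 19.2° + (180° − 42.2°) = 157.0° from the x-axis; with |DP| = 24.7, P = D + 24.7·(cos 157.0°, sin 157.0°) = (3.423, 18.76). DP ⟂ PN; with |PN| = 16.1 on the left of DP, N = P + 16.1·(-0.3907, -0.9205) = (-2.868, 3.941). Then |FN| = |N − F| = 4.874.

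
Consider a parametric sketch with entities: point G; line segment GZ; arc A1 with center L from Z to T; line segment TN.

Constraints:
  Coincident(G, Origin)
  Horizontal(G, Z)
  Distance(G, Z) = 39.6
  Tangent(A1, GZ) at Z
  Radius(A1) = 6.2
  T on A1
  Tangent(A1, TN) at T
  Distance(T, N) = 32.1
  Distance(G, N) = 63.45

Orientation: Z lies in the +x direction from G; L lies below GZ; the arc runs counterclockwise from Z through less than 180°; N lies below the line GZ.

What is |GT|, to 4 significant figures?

35.71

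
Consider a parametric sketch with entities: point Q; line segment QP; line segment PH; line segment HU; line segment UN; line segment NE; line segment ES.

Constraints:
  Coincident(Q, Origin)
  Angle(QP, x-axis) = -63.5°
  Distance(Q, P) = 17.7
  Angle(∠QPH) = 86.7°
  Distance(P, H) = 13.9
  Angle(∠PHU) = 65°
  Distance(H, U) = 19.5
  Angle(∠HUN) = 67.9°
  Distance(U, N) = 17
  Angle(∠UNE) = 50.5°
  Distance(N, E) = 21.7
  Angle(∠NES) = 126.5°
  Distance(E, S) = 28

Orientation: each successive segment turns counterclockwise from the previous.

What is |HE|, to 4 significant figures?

4.346

∠HUN = 67.9° gives UN at -103.1° from the x-axis; with |UN| = 17.0, N = (0.1722, -14.25). ∠UNE = 50.5° gives NE at 26.40° from the x-axis; with |NE| = 21.7, E = (19.61, -4.601). Then |HE| = |E − H| = 4.346.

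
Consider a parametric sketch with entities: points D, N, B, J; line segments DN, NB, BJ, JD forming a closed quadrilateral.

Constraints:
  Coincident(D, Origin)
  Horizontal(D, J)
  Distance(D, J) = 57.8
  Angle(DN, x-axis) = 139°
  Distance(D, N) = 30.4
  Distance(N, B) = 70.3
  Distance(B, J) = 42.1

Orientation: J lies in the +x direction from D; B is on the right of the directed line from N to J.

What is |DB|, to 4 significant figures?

39.99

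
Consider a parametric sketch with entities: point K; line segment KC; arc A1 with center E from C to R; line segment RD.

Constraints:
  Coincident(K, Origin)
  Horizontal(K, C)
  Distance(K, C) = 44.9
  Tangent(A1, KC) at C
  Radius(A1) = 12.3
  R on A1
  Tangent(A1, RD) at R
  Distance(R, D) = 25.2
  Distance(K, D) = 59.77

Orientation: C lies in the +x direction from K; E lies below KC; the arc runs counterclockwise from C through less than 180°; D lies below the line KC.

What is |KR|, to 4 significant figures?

37.92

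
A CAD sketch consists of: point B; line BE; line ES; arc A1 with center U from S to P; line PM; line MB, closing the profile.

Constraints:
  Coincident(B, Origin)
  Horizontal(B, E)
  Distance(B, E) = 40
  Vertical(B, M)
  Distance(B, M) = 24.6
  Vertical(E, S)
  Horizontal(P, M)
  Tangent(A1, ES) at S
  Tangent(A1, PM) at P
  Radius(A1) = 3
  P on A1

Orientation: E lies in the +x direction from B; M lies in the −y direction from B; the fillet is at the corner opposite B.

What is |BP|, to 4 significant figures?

44.43

B is at the origin; BE is horizontal with |BE| = 40.0 and E on the +x side, so E = (40.00, 0.000). B and M share the same x with |BM| = 24.6 and M on the −y side, so M = (0.000, -24.60). The virtual corner opposite B is at (40.00, -24.60). A1 meets ES tangentially, so US is at right angles to ES and tangency of A1 to PM means the radius UP is perpendicular to PM, with radius 3.0, so the center U sits 3.0 in from both sides at U = (37.00, -21.60). That places the tangent points at S = (40.00, -21.60) on ES and P = (37.00, -24.60) on PM. Then |BP| = |P − B| = 44.43.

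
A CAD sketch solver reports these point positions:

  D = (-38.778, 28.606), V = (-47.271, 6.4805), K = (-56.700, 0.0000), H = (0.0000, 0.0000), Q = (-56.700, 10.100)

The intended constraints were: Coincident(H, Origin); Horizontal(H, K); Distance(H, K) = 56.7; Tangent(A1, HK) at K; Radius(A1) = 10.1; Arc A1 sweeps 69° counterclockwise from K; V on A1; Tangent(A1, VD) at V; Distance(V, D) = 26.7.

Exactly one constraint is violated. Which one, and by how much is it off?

Distance(V, D) = 26.7 — off by 3.00.

H = (0.00, 0.00) ✓; H.y = 0.00, K.y = 0.00 ✓; |HK| = 56.70 ✓; ∠(QK, KH) = 90.00° ✓; |QK| = 10.10 ✓; bearing(Q→V) − bearing(Q→K) = 69.00° ✓; |QV| = 10.10 ✓; ∠(QV, VD) = 90.00° ✓; |VD| = 23.70 ✗.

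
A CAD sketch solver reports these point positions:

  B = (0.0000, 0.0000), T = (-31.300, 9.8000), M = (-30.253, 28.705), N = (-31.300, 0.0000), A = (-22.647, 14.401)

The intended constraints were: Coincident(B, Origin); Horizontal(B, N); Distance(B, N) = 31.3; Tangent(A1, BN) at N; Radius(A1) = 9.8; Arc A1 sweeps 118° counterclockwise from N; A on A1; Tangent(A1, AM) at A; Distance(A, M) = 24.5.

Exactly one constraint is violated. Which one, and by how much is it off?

Distance(A, M) = 24.5 — off by 8.30.

B = (0.00, 0.00) ✓; B.y = 0.00, N.y = 0.00 ✓; |BN| = 31.30 ✓; ∠(TN, NB) = 90.00° ✓; |TN| = 9.800 ✓; bearing(T→A) − bearing(T→N) = 118.0° ✓; |TA| = 9.800 ✓; ∠(TA, AM) = 90.00° ✓; |AM| = 16.20 ✗.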